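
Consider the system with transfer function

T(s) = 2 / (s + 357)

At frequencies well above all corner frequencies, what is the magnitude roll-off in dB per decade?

Each pole contributes −20 dB/decade at high frequency; each zero contributes +20 dB/decade.
Net: 0 zero(s) − 1 pole(s) → -20 dB/decade.

-20 dB/decade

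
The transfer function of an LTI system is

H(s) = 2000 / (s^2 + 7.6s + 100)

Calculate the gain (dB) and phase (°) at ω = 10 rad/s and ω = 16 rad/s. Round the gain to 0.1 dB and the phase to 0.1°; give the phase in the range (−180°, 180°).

ω = 10: 28.4 dB, -90.0°; ω = 16: 20.1 dB, -142.1°

At s = jω = j10:
quadratic: (j10)² + 7.6·j10 + 100 = 0 + j76 → |·| ≈ 76, ∠ ≈ 90.00°
|H| = 2000 / 76 ≈ 26.316
Gain = 20 log₁₀(26.316) ≈ 28.40 dB
∠H = 0.00° − 90.00° = -90.00°

At s = jω = j16:
quadratic: (j16)² + 7.6·j16 + 100 = -156 + j121.6 → |·| ≈ 197.79, ∠ ≈ 142.06°
|H| = 2000 / 197.79 ≈ 10.112
Gain = 20 log₁₀(10.112) ≈ 20.10 dB
∠H = 0.00° − 142.06° = -142.06°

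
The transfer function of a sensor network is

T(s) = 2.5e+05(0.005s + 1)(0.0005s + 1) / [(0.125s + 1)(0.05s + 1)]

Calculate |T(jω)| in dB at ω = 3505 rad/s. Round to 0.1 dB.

At ω = 3505 rad/s:
zero (1 + j3505·0.005) = 1 + j17.525 → |·| ≈ 17.554, ∠ ≈ 86.73°
zero (1 + j3505·0.0005) = 1 + j1.7525 → |·| ≈ 2.0177, ∠ ≈ 60.29°
pole (1 + j3505·0.125) = 1 + j438.125 → |·| ≈ 438.13, ∠ ≈ 89.87°
pole (1 + j3505·0.05) = 1 + j175.25 → |·| ≈ 175.25, ∠ ≈ 89.67°
|T| = 2.5e+05 · 17.554 · 2.0177 / (438.13 · 175.25) ≈ 115.32
Gain = 20 log₁₀(115.32) ≈ 41.24 dB

41.2 dB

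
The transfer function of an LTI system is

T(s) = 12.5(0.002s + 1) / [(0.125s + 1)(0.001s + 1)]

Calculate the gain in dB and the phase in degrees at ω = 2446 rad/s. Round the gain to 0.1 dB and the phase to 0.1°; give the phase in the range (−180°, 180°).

At ω = 2446 rad/s:
zero (1 + j2446·0.002) = 1 + j4.892 → |·| ≈ 4.9932, ∠ ≈ 78.45°
pole (1 + j2446·0.125) = 1 + j305.75 → |·| ≈ 305.75, ∠ ≈ 89.81°
pole (1 + j2446·0.001) = 1 + j2.446 → |·| ≈ 2.6425, ∠ ≈ 67.76°
|T| = 12.5 · 4.9932 / (305.75 · 2.6425) ≈ 0.077252
Gain = 20 log₁₀(0.077252) ≈ -22.24 dB
∠T = (78.45°) − (89.81° + 67.76°) = -79.12°

-22.2 dB, -79.1°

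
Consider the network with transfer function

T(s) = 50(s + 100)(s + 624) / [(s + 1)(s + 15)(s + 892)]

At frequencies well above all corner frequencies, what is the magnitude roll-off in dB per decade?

-20 dB/decade

Each pole contributes −20 dB/decade at high frequency; each zero contributes +20 dB/decade.
Net: 2 zero(s) − 3 pole(s) → -20 dB/decade.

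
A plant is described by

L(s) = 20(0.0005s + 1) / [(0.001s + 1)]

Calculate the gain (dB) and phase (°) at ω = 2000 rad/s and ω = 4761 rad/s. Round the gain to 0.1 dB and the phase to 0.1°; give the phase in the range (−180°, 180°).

ω = 2000: 22.0 dB, -18.4°; ω = 4761: 20.5 dB, -10.9°

At ω = 2000 rad/s:
zero (1 + j2000·0.0005) = 1 + j1 → |·| ≈ 1.4142, ∠ ≈ 45.00°
pole (1 + j2000·0.001) = 1 + j2 → |·| ≈ 2.2361, ∠ ≈ 63.43°
|L| = 20 · 1.4142 / (2.2361) ≈ 12.649
Gain = 20 log₁₀(12.649) ≈ 22.04 dB
∠L = (45.00°) − (63.43°) = -18.43°

At ω = 4761 rad/s:
zero (1 + j4761·0.0005) = 1 + j2.3805 → |·| ≈ 2.582, ∠ ≈ 67.21°
pole (1 + j4761·0.001) = 1 + j4.761 → |·| ≈ 4.8649, ∠ ≈ 78.14°
|L| = 20 · 2.582 / (4.8649) ≈ 10.615
Gain = 20 log₁₀(10.615) ≈ 20.52 dB
∠L = (67.21°) − (78.14°) = -10.93°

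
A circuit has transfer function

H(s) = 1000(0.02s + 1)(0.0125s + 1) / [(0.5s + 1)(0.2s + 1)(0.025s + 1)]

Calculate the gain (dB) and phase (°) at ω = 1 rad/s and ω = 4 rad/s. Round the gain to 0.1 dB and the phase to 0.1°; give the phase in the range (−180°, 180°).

At ω = 1 rad/s:
zero (1 + j1·0.02) = 1 + j0.02 → |·| ≈ 1.0002, ∠ ≈ 1.15°
zero (1 + j1·0.0125) = 1 + j0.0125 → |·| ≈ 1.0001, ∠ ≈ 0.72°
pole (1 + j1·0.5) = 1 + j0.5 → |·| ≈ 1.118, ∠ ≈ 26.57°
pole (1 + j1·0.2) = 1 + j0.2 → |·| ≈ 1.0198, ∠ ≈ 11.31°
pole (1 + j1·0.025) = 1 + j0.025 → |·| ≈ 1.0003, ∠ ≈ 1.43°
|H| = 1000 · 1.0002 · 1.0001 / (1.118 · 1.0198 · 1.0003) ≈ 877.09
Gain = 20 log₁₀(877.09) ≈ 58.86 dB
∠H = (1.15° + 0.72°) − (26.57° + 11.31° + 1.43°) = -37.44°

At ω = 4 rad/s:
zero (1 + j4·0.02) = 1 + j0.08 → |·| ≈ 1.0032, ∠ ≈ 4.57°
zero (1 + j4·0.0125) = 1 + j0.05 → |·| ≈ 1.0012, ∠ ≈ 2.86°
pole (1 + j4·0.5) = 1 + j2 → |·| ≈ 2.2361, ∠ ≈ 63.43°
pole (1 + j4·0.2) = 1 + j0.8 → |·| ≈ 1.2806, ∠ ≈ 38.66°
pole (1 + j4·0.025) = 1 + j0.1 → |·| ≈ 1.005, ∠ ≈ 5.71°
|H| = 1000 · 1.0032 · 1.0012 / (2.2361 · 1.2806 · 1.005) ≈ 349.01
Gain = 20 log₁₀(349.01) ≈ 50.86 dB
∠H = (4.57° + 2.86°) − (63.43° + 38.66° + 5.71°) = -100.37°

ω = 1: 58.9 dB, -37.4°; ω = 4: 50.9 dB, -100.4°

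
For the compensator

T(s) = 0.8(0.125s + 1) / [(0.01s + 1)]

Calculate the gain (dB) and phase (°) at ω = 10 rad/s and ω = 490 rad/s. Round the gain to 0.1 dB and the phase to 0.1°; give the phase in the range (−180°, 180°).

ω = 10: 2.1 dB, 45.6°; ω = 490: 19.8 dB, 10.6°

At ω = 10 rad/s:
zero (1 + j10·0.125) = 1 + j1.25 → |·| ≈ 1.6008, ∠ ≈ 51.34°
pole (1 + j10·0.01) = 1 + j0.1 → |·| ≈ 1.005, ∠ ≈ 5.71°
|T| = 0.8 · 1.6008 / (1.005) ≈ 1.2743
Gain = 20 log₁₀(1.2743) ≈ 2.11 dB
∠T = (51.34°) − (5.71°) = 45.63°

At ω = 490 rad/s:
zero (1 + j490·0.125) = 1 + j61.25 → |·| ≈ 61.258, ∠ ≈ 89.06°
pole (1 + j490·0.01) = 1 + j4.9 → |·| ≈ 5.001, ∠ ≈ 78.47°
|T| = 0.8 · 61.258 / (5.001) ≈ 9.7993
Gain = 20 log₁₀(9.7993) ≈ 19.82 dB
∠T = (89.06°) − (78.47°) = 10.59°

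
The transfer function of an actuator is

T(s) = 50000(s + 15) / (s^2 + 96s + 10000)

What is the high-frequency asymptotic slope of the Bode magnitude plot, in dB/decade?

Each pole contributes −20 dB/decade at high frequency; each zero contributes +20 dB/decade.
Net: 1 zero(s) − 2 pole(s) → -20 dB/decade.

-20 dB/decade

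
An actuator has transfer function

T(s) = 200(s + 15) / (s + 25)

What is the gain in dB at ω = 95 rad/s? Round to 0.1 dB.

45.8 dB

At s = jω = j95:
zero (s+15): 15 + j95 → |·| = √(15²+95²) = √9250 ≈ 96.177, ∠ = arctan(95/15) ≈ 81.03°
pole (s+25): 25 + j95 → |·| = √(25²+95²) = √9650 ≈ 98.234, ∠ = arctan(95/25) ≈ 75.26°
|T| = 200 · 96.177 / 98.234 ≈ 195.81
Gain = 20 log₁₀(195.81) ≈ 45.84 dB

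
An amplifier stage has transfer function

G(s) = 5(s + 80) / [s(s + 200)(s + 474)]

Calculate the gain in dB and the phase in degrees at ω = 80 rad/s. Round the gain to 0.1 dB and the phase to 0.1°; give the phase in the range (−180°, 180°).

-83.3 dB, -76.4°

At s = jω = j80:
zero (s+80): 80 + j80 → |·| = √(80²+80²) = √12800 ≈ 113.14, ∠ = arctan(80/80) ≈ 45.00°
pole (s+200): 200 + j80 → |·| = √(200²+80²) = √46400 ≈ 215.41, ∠ = arctan(80/200) ≈ 21.80°
pole (s+474): 474 + j80 → |·| = √(474²+80²) = √231076 ≈ 480.7, ∠ = arctan(80/474) ≈ 9.58°
pole at origin: |s| = 80, ∠ = 90.00° (in denominator)
|G| = 5 · 113.14 / 8.2838e+06 ≈ 6.829e-05
Gain = 20 log₁₀(6.829e-05) ≈ -83.31 dB
∠G = 45.00° − 121.38° = -76.38°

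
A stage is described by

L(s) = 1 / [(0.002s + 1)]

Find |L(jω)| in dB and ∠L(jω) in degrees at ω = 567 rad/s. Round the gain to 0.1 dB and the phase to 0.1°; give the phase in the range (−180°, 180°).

At ω = 567 rad/s:
pole (1 + j567·0.002) = 1 + j1.134 → |·| ≈ 1.5119, ∠ ≈ 48.59°
|L| = 1 · 1 / (1.5119) ≈ 0.66142
Gain = 20 log₁₀(0.66142) ≈ -3.59 dB
∠L = (0°) − (48.59°) = -48.59°

-3.6 dB, -48.6°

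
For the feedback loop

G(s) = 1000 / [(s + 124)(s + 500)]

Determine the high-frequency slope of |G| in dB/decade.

Each pole contributes −20 dB/decade at high frequency; each zero contributes +20 dB/decade.
Net: 0 zero(s) − 2 pole(s) → -40 dB/decade.

-40 dB/decade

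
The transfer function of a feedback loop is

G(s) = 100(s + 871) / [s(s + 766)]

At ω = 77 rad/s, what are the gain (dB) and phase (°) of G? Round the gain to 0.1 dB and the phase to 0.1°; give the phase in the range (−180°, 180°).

3.4 dB, -90.7°

At s = jω = j77:
zero (s+871): 871 + j77 → |·| = √(871²+77²) = √764570 ≈ 874.4, ∠ = arctan(77/871) ≈ 5.05°
pole (s+766): 766 + j77 → |·| = √(766²+77²) = √592685 ≈ 769.86, ∠ = arctan(77/766) ≈ 5.74°
pole at origin: |s| = 77, ∠ = 90.00° (in denominator)
|G| = 100 · 874.4 / 59279 ≈ 1.4751
Gain = 20 log₁₀(1.4751) ≈ 3.38 dB
∠G = 5.05° − 95.74° = -90.69°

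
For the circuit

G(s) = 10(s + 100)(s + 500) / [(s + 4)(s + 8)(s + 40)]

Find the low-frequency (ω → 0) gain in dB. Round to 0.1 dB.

51.8 dB

G(0) = 10·100·500 / (4·8·40) ≈ 390.62
20 log₁₀(390.62) ≈ 51.84 dB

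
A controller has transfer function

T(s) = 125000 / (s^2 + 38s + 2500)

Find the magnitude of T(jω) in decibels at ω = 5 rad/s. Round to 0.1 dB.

34.0 dB

At s = jω = j5:
quadratic: (j5)² + 38·j5 + 2500 = 2475 + j190 → |·| ≈ 2482.3, ∠ ≈ 4.39°
|T| = 125000 / 2482.3 ≈ 50.357
Gain = 20 log₁₀(50.357) ≈ 34.04 dB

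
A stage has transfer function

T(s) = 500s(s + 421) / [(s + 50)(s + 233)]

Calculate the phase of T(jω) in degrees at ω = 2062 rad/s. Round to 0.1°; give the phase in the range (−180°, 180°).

At s = jω = j2062:
zero (s+421): 421 + j2062 → |·| = √(421²+2062²) = √4429085 ≈ 2104.5, ∠ = arctan(2062/421) ≈ 78.46°
zero at origin: s = j2062 → |·| = 2062, ∠ = 90.00°
pole (s+50): 50 + j2062 → |·| = √(50²+2062²) = √4254344 ≈ 2062.6, ∠ = arctan(2062/50) ≈ 88.61°
pole (s+233): 233 + j2062 → |·| = √(233²+2062²) = √4306133 ≈ 2075.1, ∠ = arctan(2062/233) ≈ 83.55°
∠T = 168.46° − 172.16° = -3.70°

-3.7°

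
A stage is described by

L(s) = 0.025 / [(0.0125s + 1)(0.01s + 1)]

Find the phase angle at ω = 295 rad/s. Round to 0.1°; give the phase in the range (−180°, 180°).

-146.1°

At ω = 295 rad/s:
pole (1 + j295·0.0125) = 1 + j3.6875 → |·| ≈ 3.8207, ∠ ≈ 74.83°
pole (1 + j295·0.01) = 1 + j2.95 → |·| ≈ 3.1149, ∠ ≈ 71.27°
∠L = (0°) − (74.83° + 71.27°) = -146.10°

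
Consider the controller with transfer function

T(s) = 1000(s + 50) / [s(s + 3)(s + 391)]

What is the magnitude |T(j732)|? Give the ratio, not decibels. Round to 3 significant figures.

At s = jω = j732:
zero (s+50): 50 + j732 → |·| = √(50²+732²) = √538324 ≈ 733.71, ∠ = arctan(732/50) ≈ 86.09°
pole (s+3): 3 + j732 → |·| = √(3²+732²) = √535833 ≈ 732.01, ∠ = arctan(732/3) ≈ 89.77°
pole (s+391): 391 + j732 → |·| = √(391²+732²) = √688705 ≈ 829.88, ∠ = arctan(732/391) ≈ 61.89°
pole at origin: |s| = 732, ∠ = 90.00° (in denominator)
|T| = 1000 · 733.71 / 4.4468e+08 ≈ 0.00165

0.00165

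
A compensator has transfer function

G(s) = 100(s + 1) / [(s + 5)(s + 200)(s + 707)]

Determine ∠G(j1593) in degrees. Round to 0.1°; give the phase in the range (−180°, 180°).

-148.8°

At s = jω = j1593:
zero (s+1): 1 + j1593 → |·| = √(1²+1593²) = √2537650 ≈ 1593, ∠ = arctan(1593/1) ≈ 89.96°
pole (s+5): 5 + j1593 → |·| = √(5²+1593²) = √2537674 ≈ 1593, ∠ = arctan(1593/5) ≈ 89.82°
pole (s+200): 200 + j1593 → |·| = √(200²+1593²) = √2577649 ≈ 1605.5, ∠ = arctan(1593/200) ≈ 82.84°
pole (s+707): 707 + j1593 → |·| = √(707²+1593²) = √3037498 ≈ 1742.8, ∠ = arctan(1593/707) ≈ 66.07°
∠G = 89.96° − 238.73° = -148.77°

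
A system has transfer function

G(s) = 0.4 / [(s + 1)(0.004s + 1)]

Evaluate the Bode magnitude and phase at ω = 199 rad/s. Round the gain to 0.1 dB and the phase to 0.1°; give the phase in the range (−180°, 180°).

At ω = 199 rad/s:
pole (1 + j199·1) = 1 + j199 → |·| ≈ 199, ∠ ≈ 89.71°
pole (1 + j199·0.004) = 1 + j0.796 → |·| ≈ 1.2781, ∠ ≈ 38.52°
|G| = 0.4 · 1 / (199 · 1.2781) ≈ 0.0015727
Gain = 20 log₁₀(0.0015727) ≈ -56.07 dB
∠G = (0°) − (89.71° + 38.52°) = -128.23°

-56.1 dB, -128.2°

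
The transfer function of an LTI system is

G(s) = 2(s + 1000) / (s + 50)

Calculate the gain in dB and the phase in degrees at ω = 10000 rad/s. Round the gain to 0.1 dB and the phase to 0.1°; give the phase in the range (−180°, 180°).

At s = jω = j10000:
zero (s+1000): 1000 + j10000 → |·| = √(1000²+10000²) = √101000000 ≈ 10050, ∠ = arctan(10000/1000) ≈ 84.29°
pole (s+50): 50 + j10000 → |·| = √(50²+10000²) = √100002500 ≈ 10000, ∠ = arctan(10000/50) ≈ 89.71°
|G| = 2 · 10050 / 10000 ≈ 2.01
Gain = 20 log₁₀(2.01) ≈ 6.06 dB
∠G = 84.29° − 89.71° = -5.42°

6.1 dB, -5.4°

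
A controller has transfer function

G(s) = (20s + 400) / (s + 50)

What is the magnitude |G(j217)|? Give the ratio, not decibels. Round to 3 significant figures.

Substitute s = j217:
Numerator: 20(j217) + 400 = 400 + j4340
Denominator: (j217) + 50 = 50 + j217
|N| = √(400² + 4340²) ≈ 4358.4, ∠N ≈ 84.73°
|D| = √(50² + 217²) ≈ 222.69, ∠D ≈ 77.02°
|G| = 4358.4 / 222.69 ≈ 19.572

19.6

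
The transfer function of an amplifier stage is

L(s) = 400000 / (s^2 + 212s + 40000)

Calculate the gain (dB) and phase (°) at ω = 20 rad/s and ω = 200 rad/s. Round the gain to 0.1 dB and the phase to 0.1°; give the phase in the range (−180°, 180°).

At s = jω = j20:
quadratic: (j20)² + 212·j20 + 40000 = 39600 + j4240 → |·| ≈ 39826, ∠ ≈ 6.11°
|L| = 400000 / 39826 ≈ 10.044
Gain = 20 log₁₀(10.044) ≈ 20.04 dB
∠L = 0.00° − 6.11° = -6.11°

At s = jω = j200:
quadratic: (j200)² + 212·j200 + 40000 = 0 + j42400 → |·| ≈ 42400, ∠ ≈ 90.00°
|L| = 400000 / 42400 ≈ 9.434
Gain = 20 log₁₀(9.434) ≈ 19.49 dB
∠L = 0.00° − 90.00° = -90.00°

ω = 20: 20.0 dB, -6.1°; ω = 200: 19.5 dB, -90.0°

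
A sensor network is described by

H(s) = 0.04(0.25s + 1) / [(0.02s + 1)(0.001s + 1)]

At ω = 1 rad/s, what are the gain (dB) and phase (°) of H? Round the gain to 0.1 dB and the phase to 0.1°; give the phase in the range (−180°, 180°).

-27.7 dB, 12.8°

At ω = 1 rad/s:
zero (1 + j1·0.25) = 1 + j0.25 → |·| ≈ 1.0308, ∠ ≈ 14.04°
pole (1 + j1·0.02) = 1 + j0.02 → |·| ≈ 1.0002, ∠ ≈ 1.15°
pole (1 + j1·0.001) = 1 + j0.001 → |·| ≈ 1, ∠ ≈ 0.06°
|H| = 0.04 · 1.0308 / (1.0002 · 1) ≈ 0.041224
Gain = 20 log₁₀(0.041224) ≈ -27.70 dB
∠H = (14.04°) − (1.15° + 0.06°) = 12.83°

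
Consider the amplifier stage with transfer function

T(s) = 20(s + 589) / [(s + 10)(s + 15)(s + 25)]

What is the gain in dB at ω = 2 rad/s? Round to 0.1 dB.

At s = jω = j2:
zero (s+589): 589 + j2 → |·| = √(589²+2²) = √346925 ≈ 589, ∠ = arctan(2/589) ≈ 0.19°
pole (s+10): 10 + j2 → |·| = √(10²+2²) = √104 ≈ 10.198, ∠ = arctan(2/10) ≈ 11.31°
pole (s+15): 15 + j2 → |·| = √(15²+2²) = √229 ≈ 15.133, ∠ = arctan(2/15) ≈ 7.59°
pole (s+25): 25 + j2 → |·| = √(25²+2²) = √629 ≈ 25.08, ∠ = arctan(2/25) ≈ 4.57°
|T| = 20 · 589 / 3870.5 ≈ 3.0435
Gain = 20 log₁₀(3.0435) ≈ 9.67 dB

9.7 dB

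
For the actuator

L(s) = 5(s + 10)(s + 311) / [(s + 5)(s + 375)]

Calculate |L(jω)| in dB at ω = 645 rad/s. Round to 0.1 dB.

At s = jω = j645:
zero (s+10): 10 + j645 → |·| = √(10²+645²) = √416125 ≈ 645.08, ∠ = arctan(645/10) ≈ 89.11°
zero (s+311): 311 + j645 → |·| = √(311²+645²) = √512746 ≈ 716.06, ∠ = arctan(645/311) ≈ 64.26°
pole (s+5): 5 + j645 → |·| = √(5²+645²) = √416050 ≈ 645.02, ∠ = arctan(645/5) ≈ 89.56°
pole (s+375): 375 + j645 → |·| = √(375²+645²) = √556650 ≈ 746.09, ∠ = arctan(645/375) ≈ 59.83°
|L| = 5 · 4.6192e+05 / 4.8124e+05 ≈ 4.7993
Gain = 20 log₁₀(4.7993) ≈ 13.62 dB

13.6 dB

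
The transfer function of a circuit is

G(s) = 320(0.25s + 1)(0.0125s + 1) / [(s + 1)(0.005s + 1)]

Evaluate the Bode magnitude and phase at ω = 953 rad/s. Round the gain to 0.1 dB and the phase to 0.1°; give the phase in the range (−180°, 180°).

At ω = 953 rad/s:
zero (1 + j953·0.25) = 1 + j238.25 → |·| ≈ 238.25, ∠ ≈ 89.76°
zero (1 + j953·0.0125) = 1 + j11.9125 → |·| ≈ 11.954, ∠ ≈ 85.20°
pole (1 + j953·1) = 1 + j953 → |·| ≈ 953, ∠ ≈ 89.94°
pole (1 + j953·0.005) = 1 + j4.765 → |·| ≈ 4.8688, ∠ ≈ 78.15°
|G| = 320 · 238.25 · 11.954 / (953 · 4.8688) ≈ 196.42
Gain = 20 log₁₀(196.42) ≈ 45.86 dB
∠G = (89.76° + 85.20°) − (89.94° + 78.15°) = 6.87°

45.9 dB, 6.9°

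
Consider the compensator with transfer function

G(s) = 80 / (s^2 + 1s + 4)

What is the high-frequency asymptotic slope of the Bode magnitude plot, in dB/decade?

-40 dB/decade

Each pole contributes −20 dB/decade at high frequency; each zero contributes +20 dB/decade.
Net: 0 zero(s) − 2 pole(s) → -40 dB/decade.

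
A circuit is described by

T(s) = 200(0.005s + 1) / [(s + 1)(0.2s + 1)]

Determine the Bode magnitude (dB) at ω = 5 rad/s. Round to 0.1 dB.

28.9 dB

At ω = 5 rad/s:
zero (1 + j5·0.005) = 1 + j0.025 → |·| ≈ 1.0003, ∠ ≈ 1.43°
pole (1 + j5·1) = 1 + j5 → |·| ≈ 5.099, ∠ ≈ 78.69°
pole (1 + j5·0.2) = 1 + j1 → |·| ≈ 1.4142, ∠ ≈ 45.00°
|T| = 200 · 1.0003 / (5.099 · 1.4142) ≈ 27.744
Gain = 20 log₁₀(27.744) ≈ 28.86 dB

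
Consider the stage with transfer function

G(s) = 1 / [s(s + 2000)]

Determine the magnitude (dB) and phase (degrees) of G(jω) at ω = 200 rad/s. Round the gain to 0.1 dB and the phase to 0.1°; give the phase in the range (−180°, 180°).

-112.1 dB, -95.7°

At s = jω = j200:
pole (s+2000): 2000 + j200 → |·| = √(2000²+200²) = √4040000 ≈ 2010, ∠ = arctan(200/2000) ≈ 5.71°
pole at origin: |s| = 200, ∠ = 90.00° (in denominator)
|G| = 1 / 4.02e+05 ≈ 2.4876e-06
Gain = 20 log₁₀(2.4876e-06) ≈ -112.08 dB
∠G = 0.00° − 95.71° = -95.71°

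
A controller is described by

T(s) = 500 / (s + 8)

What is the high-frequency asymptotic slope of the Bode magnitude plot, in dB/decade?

-20 dB/decade

Each pole contributes −20 dB/decade at high frequency; each zero contributes +20 dB/decade.
Net: 0 zero(s) − 1 pole(s) → -20 dB/decade.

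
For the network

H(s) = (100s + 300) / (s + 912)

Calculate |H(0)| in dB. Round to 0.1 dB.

H(0) = 300 / 912 ≈ 0.32895
20 log₁₀(0.32895) ≈ -9.66 dB

-9.7 dB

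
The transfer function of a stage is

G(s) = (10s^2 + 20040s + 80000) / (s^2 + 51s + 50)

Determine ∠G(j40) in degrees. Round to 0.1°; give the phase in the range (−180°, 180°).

Substitute s = j40:
Numerator: 10(j40)^2 + 20040(j40) + 80000 = 64000 + j801600
Denominator: (j40)^2 + 51(j40) + 50 = -1550 + j2040
|N| = √(64000² + 801600²) ≈ 8.0415e+05, ∠N ≈ 85.44°
|D| = √(1550² + 2040²) ≈ 2562, ∠D ≈ 127.23°
∠G = 85.44° − 127.23° = -41.79°

-41.8°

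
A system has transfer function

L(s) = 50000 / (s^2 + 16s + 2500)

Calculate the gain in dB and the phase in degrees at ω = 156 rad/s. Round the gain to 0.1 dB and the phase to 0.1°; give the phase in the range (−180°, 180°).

At s = jω = j156:
quadratic: (j156)² + 16·j156 + 2500 = -21836 + j2496 → |·| ≈ 21978, ∠ ≈ 173.48°
|L| = 50000 / 21978 ≈ 2.275
Gain = 20 log₁₀(2.275) ≈ 7.14 dB
∠L = 0.00° − 173.48° = -173.48°

7.1 dB, -173.5°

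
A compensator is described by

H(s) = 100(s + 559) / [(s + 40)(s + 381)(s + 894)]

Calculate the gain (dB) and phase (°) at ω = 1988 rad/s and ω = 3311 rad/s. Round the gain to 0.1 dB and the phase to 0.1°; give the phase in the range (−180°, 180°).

At s = jω = j1988:
zero (s+559): 559 + j1988 → |·| = √(559²+1988²) = √4264625 ≈ 2065.1, ∠ = arctan(1988/559) ≈ 74.29°
pole (s+40): 40 + j1988 → |·| = √(40²+1988²) = √3953744 ≈ 1988.4, ∠ = arctan(1988/40) ≈ 88.85°
pole (s+381): 381 + j1988 → |·| = √(381²+1988²) = √4097305 ≈ 2024.2, ∠ = arctan(1988/381) ≈ 79.15°
pole (s+894): 894 + j1988 → |·| = √(894²+1988²) = √4751380 ≈ 2179.8, ∠ = arctan(1988/894) ≈ 65.79°
|H| = 100 · 2065.1 / 8.7735e+09 ≈ 2.3538e-05
Gain = 20 log₁₀(2.3538e-05) ≈ -92.56 dB
∠H = 74.29° − 233.79° = -159.50°

At s = jω = j3311:
zero (s+559): 559 + j3311 → |·| = √(559²+3311²) = √11275202 ≈ 3357.9, ∠ = arctan(3311/559) ≈ 80.42°
pole (s+40): 40 + j3311 → |·| = √(40²+3311²) = √10964321 ≈ 3311.2, ∠ = arctan(3311/40) ≈ 89.31°
pole (s+381): 381 + j3311 → |·| = √(381²+3311²) = √11107882 ≈ 3332.8, ∠ = arctan(3311/381) ≈ 83.44°
pole (s+894): 894 + j3311 → |·| = √(894²+3311²) = √11761957 ≈ 3429.6, ∠ = arctan(3311/894) ≈ 74.89°
|H| = 100 · 3357.9 / 3.7848e+10 ≈ 8.8721e-06
Gain = 20 log₁₀(8.8721e-06) ≈ -101.04 dB
∠H = 80.42° − 247.64° = -167.22°

ω = 1988: -92.6 dB, -159.5°; ω = 3311: -101.0 dB, -167.2°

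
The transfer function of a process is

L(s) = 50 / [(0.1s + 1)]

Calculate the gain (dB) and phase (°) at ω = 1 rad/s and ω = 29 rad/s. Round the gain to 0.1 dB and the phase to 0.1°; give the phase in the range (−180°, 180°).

At ω = 1 rad/s:
pole (1 + j1·0.1) = 1 + j0.1 → |·| ≈ 1.005, ∠ ≈ 5.71°
|L| = 50 · 1 / (1.005) ≈ 49.751
Gain = 20 log₁₀(49.751) ≈ 33.94 dB
∠L = (0°) − (5.71°) = -5.71°

At ω = 29 rad/s:
pole (1 + j29·0.1) = 1 + j2.9 → |·| ≈ 3.0676, ∠ ≈ 70.97°
|L| = 50 · 1 / (3.0676) ≈ 16.299
Gain = 20 log₁₀(16.299) ≈ 24.24 dB
∠L = (0°) − (70.97°) = -70.97°

ω = 1: 33.9 dB, -5.7°; ω = 29: 24.2 dB, -71.0°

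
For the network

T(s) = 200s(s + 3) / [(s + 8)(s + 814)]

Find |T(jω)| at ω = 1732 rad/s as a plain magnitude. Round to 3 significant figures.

181

At s = jω = j1732:
zero (s+3): 3 + j1732 → |·| = √(3²+1732²) = √2999833 ≈ 1732, ∠ = arctan(1732/3) ≈ 89.90°
zero at origin: s = j1732 → |·| = 1732, ∠ = 90.00°
pole (s+8): 8 + j1732 → |·| = √(8²+1732²) = √2999888 ≈ 1732, ∠ = arctan(1732/8) ≈ 89.74°
pole (s+814): 814 + j1732 → |·| = √(814²+1732²) = √3662420 ≈ 1913.7, ∠ = arctan(1732/814) ≈ 64.83°
|T| = 200 · 2.9998e+06 / 3.3145e+06 ≈ 181.01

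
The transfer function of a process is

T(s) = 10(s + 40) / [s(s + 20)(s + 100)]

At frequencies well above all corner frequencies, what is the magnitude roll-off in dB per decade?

Each pole contributes −20 dB/decade at high frequency; each zero contributes +20 dB/decade.
Net: 1 zero(s) − 3 pole(s) → -40 dB/decade.

-40 dB/decade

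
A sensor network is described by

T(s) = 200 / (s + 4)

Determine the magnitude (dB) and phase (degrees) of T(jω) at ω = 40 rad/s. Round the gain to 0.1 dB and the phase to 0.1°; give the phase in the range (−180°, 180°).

At s = jω = j40:
pole (s+4): 4 + j40 → |·| = √(4²+40²) = √1616 ≈ 40.2, ∠ = arctan(40/4) ≈ 84.29°
|T| = 200 / 40.2 ≈ 4.9751
Gain = 20 log₁₀(4.9751) ≈ 13.94 dB
∠T = 0.00° − 84.29° = -84.29°

13.9 dB, -84.3°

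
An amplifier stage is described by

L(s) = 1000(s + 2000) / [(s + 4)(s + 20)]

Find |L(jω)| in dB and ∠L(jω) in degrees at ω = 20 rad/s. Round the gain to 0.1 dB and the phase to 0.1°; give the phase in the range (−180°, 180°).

70.8 dB, -123.1°

At s = jω = j20:
zero (s+2000): 2000 + j20 → |·| = √(2000²+20²) = √4000400 ≈ 2000.1, ∠ = arctan(20/2000) ≈ 0.57°
pole (s+4): 4 + j20 → |·| = √(4²+20²) = √416 ≈ 20.396, ∠ = arctan(20/4) ≈ 78.69°
pole (s+20): 20 + j20 → |·| = √(20²+20²) = √800 ≈ 28.284, ∠ = arctan(20/20) ≈ 45.00°
|L| = 1000 · 2000.1 / 576.88 ≈ 3467.1
Gain = 20 log₁₀(3467.1) ≈ 70.80 dB
∠L = 0.57° − 123.69° = -123.12°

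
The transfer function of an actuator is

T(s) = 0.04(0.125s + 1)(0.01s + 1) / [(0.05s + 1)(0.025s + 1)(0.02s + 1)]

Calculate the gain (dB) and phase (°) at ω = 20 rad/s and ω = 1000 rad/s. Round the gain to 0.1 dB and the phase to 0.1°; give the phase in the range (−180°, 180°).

ω = 20: -23.8 dB, -13.9°; ω = 1000: -54.0 dB, -89.9°

At ω = 20 rad/s:
zero (1 + j20·0.125) = 1 + j2.5 → |·| ≈ 2.6926, ∠ ≈ 68.20°
zero (1 + j20·0.01) = 1 + j0.2 → |·| ≈ 1.0198, ∠ ≈ 11.31°
pole (1 + j20·0.05) = 1 + j1 → |·| ≈ 1.4142, ∠ ≈ 45.00°
pole (1 + j20·0.025) = 1 + j0.5 → |·| ≈ 1.118, ∠ ≈ 26.57°
pole (1 + j20·0.02) = 1 + j0.4 → |·| ≈ 1.077, ∠ ≈ 21.80°
|T| = 0.04 · 2.6926 · 1.0198 / (1.4142 · 1.118 · 1.077) ≈ 0.064503
Gain = 20 log₁₀(0.064503) ≈ -23.81 dB
∠T = (68.20° + 11.31°) − (45.00° + 26.57° + 21.80°) = -13.86°

At ω = 1000 rad/s:
zero (1 + j1000·0.125) = 1 + j125 → |·| ≈ 125, ∠ ≈ 89.54°
zero (1 + j1000·0.01) = 1 + j10 → |·| ≈ 10.05, ∠ ≈ 84.29°
pole (1 + j1000·0.05) = 1 + j50 → |·| ≈ 50.01, ∠ ≈ 88.85°
pole (1 + j1000·0.025) = 1 + j25 → |·| ≈ 25.02, ∠ ≈ 87.71°
pole (1 + j1000·0.02) = 1 + j20 → |·| ≈ 20.025, ∠ ≈ 87.14°
|T| = 0.04 · 125 · 10.05 / (50.01 · 25.02 · 20.025) ≈ 0.0020055
Gain = 20 log₁₀(0.0020055) ≈ -53.96 dB
∠T = (89.54° + 84.29°) − (88.85° + 87.71° + 87.14°) = -89.87°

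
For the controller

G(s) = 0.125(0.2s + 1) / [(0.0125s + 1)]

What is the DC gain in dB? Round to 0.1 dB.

G(0) = 0.125 · 1 / 1 = 0.125
20 log₁₀(0.125) ≈ -18.06 dB

-18.1 dB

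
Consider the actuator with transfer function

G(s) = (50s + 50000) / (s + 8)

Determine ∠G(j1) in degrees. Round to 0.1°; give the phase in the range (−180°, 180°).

-7.1°

Substitute s = j1:
Numerator: 50(j1) + 50000 = 50000 + j50
Denominator: (j1) + 8 = 8 + j1
|N| = √(50000² + 50²) ≈ 50000, ∠N ≈ 0.06°
|D| = √(8² + 1²) ≈ 8.0623, ∠D ≈ 7.13°
∠G = 0.06° − 7.13° = -7.07°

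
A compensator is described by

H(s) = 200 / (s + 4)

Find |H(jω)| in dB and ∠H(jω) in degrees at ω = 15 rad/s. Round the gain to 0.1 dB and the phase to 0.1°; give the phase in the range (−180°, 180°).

At s = jω = j15:
pole (s+4): 4 + j15 → |·| = √(4²+15²) = √241 ≈ 15.524, ∠ = arctan(15/4) ≈ 75.07°
|H| = 200 / 15.524 ≈ 12.883
Gain = 20 log₁₀(12.883) ≈ 22.20 dB
∠H = 0.00° − 75.07° = -75.07°

22.2 dB, -75.1°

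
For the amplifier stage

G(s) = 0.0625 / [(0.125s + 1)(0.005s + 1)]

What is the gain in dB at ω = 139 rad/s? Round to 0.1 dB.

At ω = 139 rad/s:
pole (1 + j139·0.125) = 1 + j17.375 → |·| ≈ 17.404, ∠ ≈ 86.71°
pole (1 + j139·0.005) = 1 + j0.695 → |·| ≈ 1.2178, ∠ ≈ 34.80°
|G| = 0.0625 · 1 / (17.404 · 1.2178) ≈ 0.0029489
Gain = 20 log₁₀(0.0029489) ≈ -50.61 dB

-50.6 dB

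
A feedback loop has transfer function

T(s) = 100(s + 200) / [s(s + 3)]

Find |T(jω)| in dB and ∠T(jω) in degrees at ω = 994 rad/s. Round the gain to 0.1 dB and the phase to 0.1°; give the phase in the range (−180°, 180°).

-19.8 dB, -101.2°

At s = jω = j994:
zero (s+200): 200 + j994 → |·| = √(200²+994²) = √1028036 ≈ 1013.9, ∠ = arctan(994/200) ≈ 78.62°
pole (s+3): 3 + j994 → |·| = √(3²+994²) = √988045 ≈ 994, ∠ = arctan(994/3) ≈ 89.83°
pole at origin: |s| = 994, ∠ = 90.00° (in denominator)
|T| = 100 · 1013.9 / 9.8804e+05 ≈ 0.10262
Gain = 20 log₁₀(0.10262) ≈ -19.78 dB
∠T = 78.62° − 179.83° = -101.21°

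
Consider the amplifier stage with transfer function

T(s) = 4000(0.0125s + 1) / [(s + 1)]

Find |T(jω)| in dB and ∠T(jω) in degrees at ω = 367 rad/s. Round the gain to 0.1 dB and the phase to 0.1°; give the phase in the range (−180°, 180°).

At ω = 367 rad/s:
zero (1 + j367·0.0125) = 1 + j4.5875 → |·| ≈ 4.6952, ∠ ≈ 77.70°
pole (1 + j367·1) = 1 + j367 → |·| ≈ 367, ∠ ≈ 89.84°
|T| = 4000 · 4.6952 / (367) ≈ 51.174
Gain = 20 log₁₀(51.174) ≈ 34.18 dB
∠T = (77.70°) − (89.84°) = -12.14°

34.2 dB, -12.1°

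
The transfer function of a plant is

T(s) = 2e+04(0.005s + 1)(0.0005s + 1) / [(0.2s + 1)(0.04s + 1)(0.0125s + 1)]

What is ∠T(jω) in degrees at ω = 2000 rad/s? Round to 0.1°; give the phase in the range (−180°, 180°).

At ω = 2000 rad/s:
zero (1 + j2000·0.005) = 1 + j10 → |·| ≈ 10.05, ∠ ≈ 84.29°
zero (1 + j2000·0.0005) = 1 + j1 → |·| ≈ 1.4142, ∠ ≈ 45.00°
pole (1 + j2000·0.2) = 1 + j400 → |·| ≈ 400, ∠ ≈ 89.86°
pole (1 + j2000·0.04) = 1 + j80 → |·| ≈ 80.006, ∠ ≈ 89.28°
pole (1 + j2000·0.0125) = 1 + j25 → |·| ≈ 25.02, ∠ ≈ 87.71°
∠T = (84.29° + 45.00°) − (89.86° + 89.28° + 87.71°) = -137.56°

-137.6°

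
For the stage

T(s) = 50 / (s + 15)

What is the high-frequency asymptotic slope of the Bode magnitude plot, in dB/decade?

Each pole contributes −20 dB/decade at high frequency; each zero contributes +20 dB/decade.
Net: 0 zero(s) − 1 pole(s) → -20 dB/decade.

-20 dB/decade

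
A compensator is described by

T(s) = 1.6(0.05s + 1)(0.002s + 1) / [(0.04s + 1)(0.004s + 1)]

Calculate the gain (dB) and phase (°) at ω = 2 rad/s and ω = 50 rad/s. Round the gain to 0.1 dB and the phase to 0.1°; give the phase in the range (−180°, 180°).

At ω = 2 rad/s:
zero (1 + j2·0.05) = 1 + j0.1 → |·| ≈ 1.005, ∠ ≈ 5.71°
zero (1 + j2·0.002) = 1 + j0.004 → |·| ≈ 1, ∠ ≈ 0.23°
pole (1 + j2·0.04) = 1 + j0.08 → |·| ≈ 1.0032, ∠ ≈ 4.57°
pole (1 + j2·0.004) = 1 + j0.008 → |·| ≈ 1, ∠ ≈ 0.46°
|T| = 1.6 · 1.005 · 1 / (1.0032 · 1) ≈ 1.6029
Gain = 20 log₁₀(1.6029) ≈ 4.10 dB
∠T = (5.71° + 0.23°) − (4.57° + 0.46°) = 0.91°

At ω = 50 rad/s:
zero (1 + j50·0.05) = 1 + j2.5 → |·| ≈ 2.6926, ∠ ≈ 68.20°
zero (1 + j50·0.002) = 1 + j0.1 → |·| ≈ 1.005, ∠ ≈ 5.71°
pole (1 + j50·0.04) = 1 + j2 → |·| ≈ 2.2361, ∠ ≈ 63.43°
pole (1 + j50·0.004) = 1 + j0.2 → |·| ≈ 1.0198, ∠ ≈ 11.31°
|T| = 1.6 · 2.6926 · 1.005 / (2.2361 · 1.0198) ≈ 1.8987
Gain = 20 log₁₀(1.8987) ≈ 5.57 dB
∠T = (68.20° + 5.71°) − (63.43° + 11.31°) = -0.83°

ω = 2: 4.1 dB, 0.9°; ω = 50: 5.6 dB, -0.8°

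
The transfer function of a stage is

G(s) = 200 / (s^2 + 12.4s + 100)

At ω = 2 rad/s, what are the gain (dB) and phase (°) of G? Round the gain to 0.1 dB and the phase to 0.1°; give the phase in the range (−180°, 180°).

6.1 dB, -14.5°

At s = jω = j2:
quadratic: (j2)² + 12.4·j2 + 100 = 96 + j24.8 → |·| ≈ 99.152, ∠ ≈ 14.48°
|G| = 200 / 99.152 ≈ 2.0171
Gain = 20 log₁₀(2.0171) ≈ 6.09 dB
∠G = 0.00° − 14.48° = -14.48°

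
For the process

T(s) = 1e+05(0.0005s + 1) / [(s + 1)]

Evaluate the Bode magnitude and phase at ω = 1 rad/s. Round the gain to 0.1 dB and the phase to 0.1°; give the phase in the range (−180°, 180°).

At ω = 1 rad/s:
zero (1 + j1·0.0005) = 1 + j0.0005 → |·| ≈ 1, ∠ ≈ 0.03°
pole (1 + j1·1) = 1 + j1 → |·| ≈ 1.4142, ∠ ≈ 45.00°
|T| = 1e+05 · 1 / (1.4142) ≈ 70711
Gain = 20 log₁₀(70711) ≈ 96.99 dB
∠T = (0.03°) − (45.00°) = -44.97°

97.0 dB, -45.0°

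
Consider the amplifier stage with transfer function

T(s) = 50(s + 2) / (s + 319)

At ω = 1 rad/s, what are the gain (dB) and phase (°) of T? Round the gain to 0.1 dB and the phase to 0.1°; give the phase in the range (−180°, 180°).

-9.1 dB, 26.4°

At s = jω = j1:
zero (s+2): 2 + j1 → |·| = √(2²+1²) = √5 ≈ 2.2361, ∠ = arctan(1/2) ≈ 26.57°
pole (s+319): 319 + j1 → |·| = √(319²+1²) = √101762 ≈ 319, ∠ = arctan(1/319) ≈ 0.18°
|T| = 50 · 2.2361 / 319 ≈ 0.35049
Gain = 20 log₁₀(0.35049) ≈ -9.11 dB
∠T = 26.57° − 0.18° = 26.39°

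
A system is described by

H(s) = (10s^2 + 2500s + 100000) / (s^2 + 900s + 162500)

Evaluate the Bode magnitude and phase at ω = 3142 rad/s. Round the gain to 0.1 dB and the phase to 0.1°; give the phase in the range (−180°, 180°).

Substitute s = j3142:
Numerator: 10(j3142)^2 + 2500(j3142) + 100000 = -98621640 + j7855000
Denominator: (j3142)^2 + 900(j3142) + 162500 = -9709664 + j2827800
|N| = √(98621640² + 7855000²) ≈ 9.8934e+07, ∠N ≈ 175.45°
|D| = √(9709664² + 2827800²) ≈ 1.0113e+07, ∠D ≈ 163.76°
|H| = 9.8934e+07 / 1.0113e+07 ≈ 9.7829
Gain = 20 log₁₀(9.7829) ≈ 19.81 dB
∠H = 175.45° − 163.76° = 11.69°

19.8 dB, 11.7°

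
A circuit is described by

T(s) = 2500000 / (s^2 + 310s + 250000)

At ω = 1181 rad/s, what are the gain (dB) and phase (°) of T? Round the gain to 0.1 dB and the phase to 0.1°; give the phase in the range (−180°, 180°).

At s = jω = j1181:
quadratic: (j1181)² + 310·j1181 + 250000 = -1144761 + j366110 → |·| ≈ 1.2019e+06, ∠ ≈ 162.27°
|T| = 2500000 / 1.2019e+06 ≈ 2.08
Gain = 20 log₁₀(2.08) ≈ 6.36 dB
∠T = 0.00° − 162.27° = -162.27°

6.4 dB, -162.3°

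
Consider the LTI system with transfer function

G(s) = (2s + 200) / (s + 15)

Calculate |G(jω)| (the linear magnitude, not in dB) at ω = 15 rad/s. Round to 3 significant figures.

9.53

Substitute s = j15:
Numerator: 2(j15) + 200 = 200 + j30
Denominator: (j15) + 15 = 15 + j15
|N| = √(200² + 30²) ≈ 202.24, ∠N ≈ 8.53°
|D| = √(15² + 15²) ≈ 21.213, ∠D ≈ 45.00°
|G| = 202.24 / 21.213 ≈ 9.5338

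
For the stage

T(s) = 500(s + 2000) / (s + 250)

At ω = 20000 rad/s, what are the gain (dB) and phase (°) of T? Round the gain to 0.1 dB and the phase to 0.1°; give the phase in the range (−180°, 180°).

At s = jω = j20000:
zero (s+2000): 2000 + j20000 → |·| = √(2000²+20000²) = √404000000 ≈ 20100, ∠ = arctan(20000/2000) ≈ 84.29°
pole (s+250): 250 + j20000 → |·| = √(250²+20000²) = √400062500 ≈ 20002, ∠ = arctan(20000/250) ≈ 89.28°
|T| = 500 · 20100 / 20002 ≈ 502.45
Gain = 20 log₁₀(502.45) ≈ 54.02 dB
∠T = 84.29° − 89.28° = -4.99°

54.0 dB, -5.0°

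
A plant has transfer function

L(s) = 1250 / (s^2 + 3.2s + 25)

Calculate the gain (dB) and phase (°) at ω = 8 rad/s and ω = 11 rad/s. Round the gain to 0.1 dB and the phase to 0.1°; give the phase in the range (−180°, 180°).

ω = 8: 28.6 dB, -146.7°; ω = 11: 21.7 dB, -159.9°

At s = jω = j8:
quadratic: (j8)² + 3.2·j8 + 25 = -39 + j25.6 → |·| ≈ 46.651, ∠ ≈ 146.72°
|L| = 1250 / 46.651 ≈ 26.795
Gain = 20 log₁₀(26.795) ≈ 28.56 dB
∠L = 0.00° − 146.72° = -146.72°

At s = jω = j11:
quadratic: (j11)² + 3.2·j11 + 25 = -96 + j35.2 → |·| ≈ 102.25, ∠ ≈ 159.86°
|L| = 1250 / 102.25 ≈ 12.225
Gain = 20 log₁₀(12.225) ≈ 21.74 dB
∠L = 0.00° − 159.86° = -159.86°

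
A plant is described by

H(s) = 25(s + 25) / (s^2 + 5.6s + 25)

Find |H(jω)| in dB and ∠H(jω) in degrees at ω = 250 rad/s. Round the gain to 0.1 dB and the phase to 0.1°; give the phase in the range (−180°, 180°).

-20.0 dB, -94.4°

At s = jω = j250:
zero (s+25): 25 + j250 → |·| = √(25²+250²) = √63125 ≈ 251.25, ∠ = arctan(250/25) ≈ 84.29°
quadratic: (j250)² + 5.6·j250 + 25 = -62475 + j1400 → |·| ≈ 62491, ∠ ≈ 178.72°
|H| = 25 · 251.25 / 62491 ≈ 0.10051
Gain = 20 log₁₀(0.10051) ≈ -19.96 dB
∠H = 84.29° − 178.72° = -94.43°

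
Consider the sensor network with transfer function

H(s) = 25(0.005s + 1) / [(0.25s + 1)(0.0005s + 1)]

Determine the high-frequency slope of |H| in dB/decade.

-20 dB/decade

Each pole contributes −20 dB/decade at high frequency; each zero contributes +20 dB/decade.
Net: 1 zero(s) − 2 pole(s) → -20 dB/decade.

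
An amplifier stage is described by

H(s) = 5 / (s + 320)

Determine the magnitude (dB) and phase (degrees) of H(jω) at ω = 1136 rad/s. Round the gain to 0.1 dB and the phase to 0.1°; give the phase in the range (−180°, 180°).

Substitute s = j1136:
Numerator: 5 = 5 + j0
Denominator: (j1136) + 320 = 320 + j1136
|N| = √(5² + 0²) ≈ 5, ∠N ≈ 0.00°
|D| = √(320² + 1136²) ≈ 1180.2, ∠D ≈ 74.27°
|H| = 5 / 1180.2 ≈ 0.0042366
Gain = 20 log₁₀(0.0042366) ≈ -47.46 dB
∠H = 0.00° − 74.27° = -74.27°

-47.5 dB, -74.3°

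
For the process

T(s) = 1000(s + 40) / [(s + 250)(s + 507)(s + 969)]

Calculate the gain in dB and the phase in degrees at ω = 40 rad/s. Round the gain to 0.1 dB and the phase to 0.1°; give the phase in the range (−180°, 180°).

-66.9 dB, 29.0°

At s = jω = j40:
zero (s+40): 40 + j40 → |·| = √(40²+40²) = √3200 ≈ 56.569, ∠ = arctan(40/40) ≈ 45.00°
pole (s+250): 250 + j40 → |·| = √(250²+40²) = √64100 ≈ 253.18, ∠ = arctan(40/250) ≈ 9.09°
pole (s+507): 507 + j40 → |·| = √(507²+40²) = √258649 ≈ 508.58, ∠ = arctan(40/507) ≈ 4.51°
pole (s+969): 969 + j40 → |·| = √(969²+40²) = √940561 ≈ 969.83, ∠ = arctan(40/969) ≈ 2.36°
|T| = 1000 · 56.569 / 1.2488e+08 ≈ 0.00045299
Gain = 20 log₁₀(0.00045299) ≈ -66.88 dB
∠T = 45.00° − 15.96° = 29.04°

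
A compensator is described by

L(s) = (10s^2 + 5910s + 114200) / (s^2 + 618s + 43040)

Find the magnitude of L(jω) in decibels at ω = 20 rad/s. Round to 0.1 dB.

Substitute s = j20:
Numerator: 10(j20)^2 + 5910(j20) + 114200 = 110200 + j118200
Denominator: (j20)^2 + 618(j20) + 43040 = 42640 + j12360
|N| = √(110200² + 118200²) ≈ 1.616e+05, ∠N ≈ 47.01°
|D| = √(42640² + 12360²) ≈ 44395, ∠D ≈ 16.17°
|L| = 1.616e+05 / 44395 ≈ 3.64
Gain = 20 log₁₀(3.64) ≈ 11.22 dB

11.2 dB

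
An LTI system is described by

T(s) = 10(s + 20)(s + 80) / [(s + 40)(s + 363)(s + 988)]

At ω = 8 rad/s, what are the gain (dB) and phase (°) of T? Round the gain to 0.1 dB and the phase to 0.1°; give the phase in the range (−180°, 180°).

At s = jω = j8:
zero (s+20): 20 + j8 → |·| = √(20²+8²) = √464 ≈ 21.541, ∠ = arctan(8/20) ≈ 21.80°
zero (s+80): 80 + j8 → |·| = √(80²+8²) = √6464 ≈ 80.399, ∠ = arctan(8/80) ≈ 5.71°
pole (s+40): 40 + j8 → |·| = √(40²+8²) = √1664 ≈ 40.792, ∠ = arctan(8/40) ≈ 11.31°
pole (s+363): 363 + j8 → |·| = √(363²+8²) = √131833 ≈ 363.09, ∠ = arctan(8/363) ≈ 1.26°
pole (s+988): 988 + j8 → |·| = √(988²+8²) = √976208 ≈ 988.03, ∠ = arctan(8/988) ≈ 0.46°
|T| = 10 · 1731.9 / 1.4634e+07 ≈ 0.0011835
Gain = 20 log₁₀(0.0011835) ≈ -58.54 dB
∠T = 27.51° − 13.03° = 14.48°

-58.5 dB, 14.5°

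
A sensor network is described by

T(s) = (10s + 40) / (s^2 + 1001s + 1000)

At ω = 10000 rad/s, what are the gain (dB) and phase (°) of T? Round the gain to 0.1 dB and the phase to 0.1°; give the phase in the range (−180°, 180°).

-60.0 dB, -84.3°

Substitute s = j10000:
Numerator: 10(j10000) + 40 = 40 + j100000
Denominator: (j10000)^2 + 1001(j10000) + 1000 = -99999000 + j10010000
|N| = √(40² + 100000²) ≈ 1e+05, ∠N ≈ 89.98°
|D| = √(99999000² + 10010000²) ≈ 1.005e+08, ∠D ≈ 174.28°
|T| = 1e+05 / 1.005e+08 ≈ 0.00099502
Gain = 20 log₁₀(0.00099502) ≈ -60.04 dB
∠T = 89.98° − 174.28° = -84.30°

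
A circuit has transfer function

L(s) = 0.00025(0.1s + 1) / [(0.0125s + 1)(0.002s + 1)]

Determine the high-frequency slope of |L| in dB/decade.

-20 dB/decade

Each pole contributes −20 dB/decade at high frequency; each zero contributes +20 dB/decade.
Net: 1 zero(s) − 2 pole(s) → -20 dB/decade.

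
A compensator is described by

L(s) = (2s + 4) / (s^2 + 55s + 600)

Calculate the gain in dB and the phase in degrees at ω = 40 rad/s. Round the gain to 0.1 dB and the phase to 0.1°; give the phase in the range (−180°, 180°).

-29.6 dB, -27.3°

Substitute s = j40:
Numerator: 2(j40) + 4 = 4 + j80
Denominator: (j40)^2 + 55(j40) + 600 = -1000 + j2200
|N| = √(4² + 80²) ≈ 80.1, ∠N ≈ 87.14°
|D| = √(1000² + 2200²) ≈ 2416.6, ∠D ≈ 114.44°
|L| = 80.1 / 2416.6 ≈ 0.033146
Gain = 20 log₁₀(0.033146) ≈ -29.59 dB
∠L = 87.14° − 114.44° = -27.30°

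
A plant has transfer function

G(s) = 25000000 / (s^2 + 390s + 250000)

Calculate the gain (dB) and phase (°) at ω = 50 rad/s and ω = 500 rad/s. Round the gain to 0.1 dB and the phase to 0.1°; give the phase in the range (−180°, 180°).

At s = jω = j50:
quadratic: (j50)² + 390·j50 + 250000 = 247500 + j19500 → |·| ≈ 2.4827e+05, ∠ ≈ 4.50°
|G| = 25000000 / 2.4827e+05 ≈ 100.7
Gain = 20 log₁₀(100.7) ≈ 40.06 dB
∠G = 0.00° − 4.50° = -4.50°

At s = jω = j500:
quadratic: (j500)² + 390·j500 + 250000 = 0 + j195000 → |·| ≈ 1.95e+05, ∠ ≈ 90.00°
|G| = 25000000 / 1.95e+05 ≈ 128.21
Gain = 20 log₁₀(128.21) ≈ 42.16 dB
∠G = 0.00° − 90.00° = -90.00°

ω = 50: 40.1 dB, -4.5°; ω = 500: 42.2 dB, -90.0°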